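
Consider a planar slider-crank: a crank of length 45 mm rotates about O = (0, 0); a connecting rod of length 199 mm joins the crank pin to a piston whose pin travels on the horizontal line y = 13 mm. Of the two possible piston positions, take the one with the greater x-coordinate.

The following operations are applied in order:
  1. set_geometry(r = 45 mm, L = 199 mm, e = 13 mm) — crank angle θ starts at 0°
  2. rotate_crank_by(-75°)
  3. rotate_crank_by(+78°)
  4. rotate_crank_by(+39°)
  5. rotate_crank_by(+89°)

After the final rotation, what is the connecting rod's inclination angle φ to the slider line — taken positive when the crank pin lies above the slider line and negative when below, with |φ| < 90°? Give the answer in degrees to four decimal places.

6.0465

set_geometry: r = 45 mm, L = 199 mm, e = 13 mm; θ ← 0°
rotate_crank_by(-75°): θ ← 0° -75° = -75°
rotate_crank_by(+78°): θ ← -75° +78° = 3°
rotate_crank_by(+39°): θ ← 3° +39° = 42°
rotate_crank_by(+89°): θ ← 42° +89° = 131°
crank pin P = (r cos θ, r sin θ) = (-29.522656, 33.961931)
h = r sin θ − e = 33.961931 − 13 = 20.961931
sin φ = h / L = 20.961931 / 199 = 0.10533634
φ = arcsin(0.10533634) = 6.046545°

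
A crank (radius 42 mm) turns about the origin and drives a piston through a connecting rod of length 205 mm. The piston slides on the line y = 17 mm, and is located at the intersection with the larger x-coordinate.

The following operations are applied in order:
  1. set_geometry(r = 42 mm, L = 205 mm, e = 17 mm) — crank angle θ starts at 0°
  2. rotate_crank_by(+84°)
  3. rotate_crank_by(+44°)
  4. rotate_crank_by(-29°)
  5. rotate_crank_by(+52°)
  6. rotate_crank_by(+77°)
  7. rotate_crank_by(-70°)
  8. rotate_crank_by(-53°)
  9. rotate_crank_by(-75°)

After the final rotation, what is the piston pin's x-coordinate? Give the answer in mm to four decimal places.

set_geometry: r = 42 mm, L = 205 mm, e = 17 mm; θ ← 0°
rotate_crank_by(+84°): θ ← 0° +84° = 84°
rotate_crank_by(+44°): θ ← 84° +44° = 128°
rotate_crank_by(-29°): θ ← 128° -29° = 99°
rotate_crank_by(+52°): θ ← 99° +52° = 151°
rotate_crank_by(+77°): θ ← 151° +77° = 228°
rotate_crank_by(-70°): θ ← 228° -70° = 158°
rotate_crank_by(-53°): θ ← 158° -53° = 105°
rotate_crank_by(-75°): θ ← 105° -75° = 30°
crank pin P = (r cos θ, r sin θ) = (36.373067, 21.000000)
h = r sin θ − e = 21.000000 − 17 = 4.000000
x = r cos θ + √(L² − h²) = 36.373067 + √(42025.0 − 16.0000) = 36.373067 + 204.960972 = 241.334039

241.3340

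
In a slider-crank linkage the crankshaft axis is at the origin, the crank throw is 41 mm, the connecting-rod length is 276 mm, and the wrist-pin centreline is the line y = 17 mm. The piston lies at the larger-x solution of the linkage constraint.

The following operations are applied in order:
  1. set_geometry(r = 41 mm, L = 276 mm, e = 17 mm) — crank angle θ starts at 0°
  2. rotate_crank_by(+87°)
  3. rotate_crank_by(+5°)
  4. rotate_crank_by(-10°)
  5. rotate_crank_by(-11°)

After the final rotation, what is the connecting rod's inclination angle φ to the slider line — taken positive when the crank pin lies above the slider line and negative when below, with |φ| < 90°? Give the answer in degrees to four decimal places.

set_geometry: r = 41 mm, L = 276 mm, e = 17 mm; θ ← 0°
rotate_crank_by(+87°): θ ← 0° +87° = 87°
rotate_crank_by(+5°): θ ← 87° +5° = 92°
rotate_crank_by(-10°): θ ← 92° -10° = 82°
rotate_crank_by(-11°): θ ← 82° -11° = 71°
crank pin P = (r cos θ, r sin θ) = (13.348294, 38.766262)
h = r sin θ − e = 38.766262 − 17 = 21.766262
sin φ = h / L = 21.766262 / 276 = 0.07886327
φ = arcsin(0.07886327) = 4.523229°

4.5232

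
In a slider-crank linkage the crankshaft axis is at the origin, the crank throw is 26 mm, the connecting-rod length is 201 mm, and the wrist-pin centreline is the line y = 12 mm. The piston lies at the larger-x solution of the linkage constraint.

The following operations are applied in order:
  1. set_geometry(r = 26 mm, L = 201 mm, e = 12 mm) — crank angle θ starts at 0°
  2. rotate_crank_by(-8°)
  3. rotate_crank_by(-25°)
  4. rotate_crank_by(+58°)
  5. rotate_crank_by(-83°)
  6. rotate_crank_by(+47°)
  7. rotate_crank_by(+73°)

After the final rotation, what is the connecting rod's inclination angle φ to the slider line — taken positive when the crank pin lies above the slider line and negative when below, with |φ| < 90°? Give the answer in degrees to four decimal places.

3.1248

set_geometry: r = 26 mm, L = 201 mm, e = 12 mm; θ ← 0°
rotate_crank_by(-8°): θ ← 0° -8° = -8°
rotate_crank_by(-25°): θ ← -8° -25° = -33°
rotate_crank_by(+58°): θ ← -33° +58° = 25°
rotate_crank_by(-83°): θ ← 25° -83° = -58°
rotate_crank_by(+47°): θ ← -58° +47° = -11°
rotate_crank_by(+73°): θ ← -11° +73° = 62°
crank pin P = (r cos θ, r sin θ) = (12.206261, 22.956637)
h = r sin θ − e = 22.956637 − 12 = 10.956637
sin φ = h / L = 10.956637 / 201 = 0.05451063
φ = arcsin(0.05451063) = 3.124778°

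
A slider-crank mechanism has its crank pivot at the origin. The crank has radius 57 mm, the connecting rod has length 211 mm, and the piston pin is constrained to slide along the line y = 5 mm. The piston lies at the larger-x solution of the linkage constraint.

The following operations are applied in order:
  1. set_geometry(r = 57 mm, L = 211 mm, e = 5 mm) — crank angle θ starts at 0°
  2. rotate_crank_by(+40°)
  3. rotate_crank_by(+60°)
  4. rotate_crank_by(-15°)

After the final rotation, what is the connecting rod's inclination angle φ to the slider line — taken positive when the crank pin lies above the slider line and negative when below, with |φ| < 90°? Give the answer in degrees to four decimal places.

set_geometry: r = 57 mm, L = 211 mm, e = 5 mm; θ ← 0°
rotate_crank_by(+40°): θ ← 0° +40° = 40°
rotate_crank_by(+60°): θ ← 40° +60° = 100°
rotate_crank_by(-15°): θ ← 100° -15° = 85°
crank pin P = (r cos θ, r sin θ) = (4.967877, 56.783098)
h = r sin θ − e = 56.783098 − 5 = 51.783098
sin φ = h / L = 51.783098 / 211 = 0.24541753
φ = arcsin(0.24541753) = 14.206509°

14.2065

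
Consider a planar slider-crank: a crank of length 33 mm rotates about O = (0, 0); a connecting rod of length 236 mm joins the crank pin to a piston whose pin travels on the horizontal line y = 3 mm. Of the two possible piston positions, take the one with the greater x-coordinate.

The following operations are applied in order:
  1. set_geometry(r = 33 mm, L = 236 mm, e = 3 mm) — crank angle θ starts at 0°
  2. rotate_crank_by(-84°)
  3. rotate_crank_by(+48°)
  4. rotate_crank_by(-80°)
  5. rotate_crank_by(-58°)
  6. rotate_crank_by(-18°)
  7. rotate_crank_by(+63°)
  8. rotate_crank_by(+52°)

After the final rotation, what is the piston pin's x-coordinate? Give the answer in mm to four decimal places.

set_geometry: r = 33 mm, L = 236 mm, e = 3 mm; θ ← 0°
rotate_crank_by(-84°): θ ← 0° -84° = -84°
rotate_crank_by(+48°): θ ← -84° +48° = -36°
rotate_crank_by(-80°): θ ← -36° -80° = -116°
rotate_crank_by(-58°): θ ← -116° -58° = -174°
rotate_crank_by(-18°): θ ← -174° -18° = -192°
rotate_crank_by(+63°): θ ← -192° +63° = -129°
rotate_crank_by(+52°): θ ← -129° +52° = -77°
crank pin P = (r cos θ, r sin θ) = (7.423385, -32.154212)
h = r sin θ − e = -32.154212 − 3 = -35.154212
x = r cos θ + √(L² − h²) = 7.423385 + √(55696.0 − 1235.8186) = 7.423385 + 233.367053 = 240.790438

240.7904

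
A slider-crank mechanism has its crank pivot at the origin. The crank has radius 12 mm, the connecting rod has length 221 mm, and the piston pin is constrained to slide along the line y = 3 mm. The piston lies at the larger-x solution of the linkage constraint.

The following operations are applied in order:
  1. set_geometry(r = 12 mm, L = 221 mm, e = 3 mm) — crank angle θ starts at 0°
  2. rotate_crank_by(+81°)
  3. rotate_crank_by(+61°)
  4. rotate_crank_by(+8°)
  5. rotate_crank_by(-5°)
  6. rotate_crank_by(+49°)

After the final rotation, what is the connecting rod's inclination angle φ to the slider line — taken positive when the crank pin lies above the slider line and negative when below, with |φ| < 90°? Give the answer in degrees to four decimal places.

-1.5306

set_geometry: r = 12 mm, L = 221 mm, e = 3 mm; θ ← 0°
rotate_crank_by(+81°): θ ← 0° +81° = 81°
rotate_crank_by(+61°): θ ← 81° +61° = 142°
rotate_crank_by(+8°): θ ← 142° +8° = 150°
rotate_crank_by(-5°): θ ← 150° -5° = 145°
rotate_crank_by(+49°): θ ← 145° +49° = 194°
crank pin P = (r cos θ, r sin θ) = (-11.643549, -2.903063)
h = r sin θ − e = -2.903063 − 3 = -5.903063
sin φ = h / L = -5.903063 / 221 = -0.02671069
φ = arcsin(-0.02671069) = -1.530592°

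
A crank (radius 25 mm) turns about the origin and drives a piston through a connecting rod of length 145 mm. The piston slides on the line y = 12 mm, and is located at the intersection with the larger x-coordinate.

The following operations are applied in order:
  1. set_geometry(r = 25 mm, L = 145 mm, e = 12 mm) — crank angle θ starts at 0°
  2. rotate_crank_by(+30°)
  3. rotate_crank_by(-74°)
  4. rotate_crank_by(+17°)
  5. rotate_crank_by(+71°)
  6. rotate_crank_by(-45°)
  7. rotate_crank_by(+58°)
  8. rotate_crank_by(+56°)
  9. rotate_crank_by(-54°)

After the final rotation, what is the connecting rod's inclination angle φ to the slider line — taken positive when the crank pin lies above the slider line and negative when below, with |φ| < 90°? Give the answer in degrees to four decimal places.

set_geometry: r = 25 mm, L = 145 mm, e = 12 mm; θ ← 0°
rotate_crank_by(+30°): θ ← 0° +30° = 30°
rotate_crank_by(-74°): θ ← 30° -74° = -44°
rotate_crank_by(+17°): θ ← -44° +17° = -27°
rotate_crank_by(+71°): θ ← -27° +71° = 44°
rotate_crank_by(-45°): θ ← 44° -45° = -1°
rotate_crank_by(+58°): θ ← -1° +58° = 57°
rotate_crank_by(+56°): θ ← 57° +56° = 113°
rotate_crank_by(-54°): θ ← 113° -54° = 59°
crank pin P = (r cos θ, r sin θ) = (12.875952, 21.429183)
h = r sin θ − e = 21.429183 − 12 = 9.429183
sin φ = h / L = 9.429183 / 145 = 0.06502884
φ = arcsin(0.06502884) = 3.728509°

3.7285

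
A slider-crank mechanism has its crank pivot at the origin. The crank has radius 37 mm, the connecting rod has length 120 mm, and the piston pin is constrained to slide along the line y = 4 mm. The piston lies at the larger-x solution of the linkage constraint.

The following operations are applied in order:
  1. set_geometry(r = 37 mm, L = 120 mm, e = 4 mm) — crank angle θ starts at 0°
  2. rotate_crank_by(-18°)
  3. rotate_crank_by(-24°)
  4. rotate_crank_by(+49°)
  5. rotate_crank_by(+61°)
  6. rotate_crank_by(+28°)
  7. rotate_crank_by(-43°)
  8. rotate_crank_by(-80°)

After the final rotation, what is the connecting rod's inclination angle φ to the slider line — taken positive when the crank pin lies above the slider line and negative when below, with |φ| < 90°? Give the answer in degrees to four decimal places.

-9.9805

set_geometry: r = 37 mm, L = 120 mm, e = 4 mm; θ ← 0°
rotate_crank_by(-18°): θ ← 0° -18° = -18°
rotate_crank_by(-24°): θ ← -18° -24° = -42°
rotate_crank_by(+49°): θ ← -42° +49° = 7°
rotate_crank_by(+61°): θ ← 7° +61° = 68°
rotate_crank_by(+28°): θ ← 68° +28° = 96°
rotate_crank_by(-43°): θ ← 96° -43° = 53°
rotate_crank_by(-80°): θ ← 53° -80° = -27°
crank pin P = (r cos θ, r sin θ) = (32.967241, -16.797648)
h = r sin θ − e = -16.797648 − 4 = -20.797648
sin φ = h / L = -20.797648 / 120 = -0.17331374
φ = arcsin(-0.17331374) = -9.980543°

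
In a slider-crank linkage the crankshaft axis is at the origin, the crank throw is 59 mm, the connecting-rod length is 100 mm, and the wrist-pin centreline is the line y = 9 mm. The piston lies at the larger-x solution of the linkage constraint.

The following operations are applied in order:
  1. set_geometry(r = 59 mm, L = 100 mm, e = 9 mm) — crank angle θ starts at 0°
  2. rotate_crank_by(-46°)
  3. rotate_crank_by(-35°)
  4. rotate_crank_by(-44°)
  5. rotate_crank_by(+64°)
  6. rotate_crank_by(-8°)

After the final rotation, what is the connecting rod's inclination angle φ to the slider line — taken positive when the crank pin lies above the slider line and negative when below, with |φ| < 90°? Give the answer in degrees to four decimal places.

set_geometry: r = 59 mm, L = 100 mm, e = 9 mm; θ ← 0°
rotate_crank_by(-46°): θ ← 0° -46° = -46°
rotate_crank_by(-35°): θ ← -46° -35° = -81°
rotate_crank_by(-44°): θ ← -81° -44° = -125°
rotate_crank_by(+64°): θ ← -125° +64° = -61°
rotate_crank_by(-8°): θ ← -61° -8° = -69°
crank pin P = (r cos θ, r sin θ) = (21.143709, -55.081245)
h = r sin θ − e = -55.081245 − 9 = -64.081245
sin φ = h / L = -64.081245 / 100 = -0.64081245
φ = arcsin(-0.64081245) = -39.852429°

-39.8524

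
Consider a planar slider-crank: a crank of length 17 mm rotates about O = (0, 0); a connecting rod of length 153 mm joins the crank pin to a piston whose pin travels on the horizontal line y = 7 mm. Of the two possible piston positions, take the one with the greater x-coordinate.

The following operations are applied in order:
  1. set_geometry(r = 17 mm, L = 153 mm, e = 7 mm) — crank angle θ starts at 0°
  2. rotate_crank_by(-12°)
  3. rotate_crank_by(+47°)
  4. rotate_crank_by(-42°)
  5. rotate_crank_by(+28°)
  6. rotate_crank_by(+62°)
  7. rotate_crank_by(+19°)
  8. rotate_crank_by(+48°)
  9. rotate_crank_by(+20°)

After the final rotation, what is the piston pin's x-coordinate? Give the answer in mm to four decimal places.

136.2047

set_geometry: r = 17 mm, L = 153 mm, e = 7 mm; θ ← 0°
rotate_crank_by(-12°): θ ← 0° -12° = -12°
rotate_crank_by(+47°): θ ← -12° +47° = 35°
rotate_crank_by(-42°): θ ← 35° -42° = -7°
rotate_crank_by(+28°): θ ← -7° +28° = 21°
rotate_crank_by(+62°): θ ← 21° +62° = 83°
rotate_crank_by(+19°): θ ← 83° +19° = 102°
rotate_crank_by(+48°): θ ← 102° +48° = 150°
rotate_crank_by(+20°): θ ← 150° +20° = 170°
crank pin P = (r cos θ, r sin θ) = (-16.741732, 2.952019)
h = r sin θ − e = 2.952019 − 7 = -4.047981
x = r cos θ + √(L² − h²) = -16.741732 + √(23409.0 − 16.3862) = -16.741732 + 152.946441 = 136.204709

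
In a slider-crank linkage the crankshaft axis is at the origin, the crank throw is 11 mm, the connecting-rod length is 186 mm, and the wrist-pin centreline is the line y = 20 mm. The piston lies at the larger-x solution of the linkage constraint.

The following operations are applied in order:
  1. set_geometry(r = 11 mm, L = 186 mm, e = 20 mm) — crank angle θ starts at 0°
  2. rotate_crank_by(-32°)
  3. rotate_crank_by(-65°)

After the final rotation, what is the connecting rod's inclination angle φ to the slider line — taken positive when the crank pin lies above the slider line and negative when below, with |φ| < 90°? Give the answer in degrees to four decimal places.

-9.5685

set_geometry: r = 11 mm, L = 186 mm, e = 20 mm; θ ← 0°
rotate_crank_by(-32°): θ ← 0° -32° = -32°
rotate_crank_by(-65°): θ ← -32° -65° = -97°
crank pin P = (r cos θ, r sin θ) = (-1.340563, -10.918008)
h = r sin θ − e = -10.918008 − 20 = -30.918008
sin φ = h / L = -30.918008 / 186 = -0.16622585
φ = arcsin(-0.16622585) = -9.568454°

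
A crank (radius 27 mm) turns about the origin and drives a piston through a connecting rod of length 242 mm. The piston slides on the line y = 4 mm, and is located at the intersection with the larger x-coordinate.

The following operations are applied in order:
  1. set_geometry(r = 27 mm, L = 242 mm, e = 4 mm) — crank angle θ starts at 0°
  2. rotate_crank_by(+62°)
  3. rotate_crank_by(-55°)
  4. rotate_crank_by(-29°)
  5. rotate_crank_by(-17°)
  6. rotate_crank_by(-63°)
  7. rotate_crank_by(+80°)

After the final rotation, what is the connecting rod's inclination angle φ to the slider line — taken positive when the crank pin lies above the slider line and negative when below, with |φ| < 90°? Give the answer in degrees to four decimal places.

-3.3436

set_geometry: r = 27 mm, L = 242 mm, e = 4 mm; θ ← 0°
rotate_crank_by(+62°): θ ← 0° +62° = 62°
rotate_crank_by(-55°): θ ← 62° -55° = 7°
rotate_crank_by(-29°): θ ← 7° -29° = -22°
rotate_crank_by(-17°): θ ← -22° -17° = -39°
rotate_crank_by(-63°): θ ← -39° -63° = -102°
rotate_crank_by(+80°): θ ← -102° +80° = -22°
crank pin P = (r cos θ, r sin θ) = (25.033964, -10.114378)
h = r sin θ − e = -10.114378 − 4 = -14.114378
sin φ = h / L = -14.114378 / 242 = -0.05832388
φ = arcsin(-0.05832388) = -3.343609°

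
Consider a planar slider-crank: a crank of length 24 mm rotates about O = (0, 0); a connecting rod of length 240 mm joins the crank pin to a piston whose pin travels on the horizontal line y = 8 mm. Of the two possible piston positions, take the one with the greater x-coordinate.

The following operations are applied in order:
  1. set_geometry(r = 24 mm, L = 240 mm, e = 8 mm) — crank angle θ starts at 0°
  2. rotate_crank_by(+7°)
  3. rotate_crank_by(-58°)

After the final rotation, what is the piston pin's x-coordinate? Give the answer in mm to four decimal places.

253.6193

set_geometry: r = 24 mm, L = 240 mm, e = 8 mm; θ ← 0°
rotate_crank_by(+7°): θ ← 0° +7° = 7°
rotate_crank_by(-58°): θ ← 7° -58° = -51°
crank pin P = (r cos θ, r sin θ) = (15.103689, -18.651503)
h = r sin θ − e = -18.651503 − 8 = -26.651503
x = r cos θ + √(L² − h²) = 15.103689 + √(57600.0 − 710.3026) = 15.103689 + 238.515612 = 253.619302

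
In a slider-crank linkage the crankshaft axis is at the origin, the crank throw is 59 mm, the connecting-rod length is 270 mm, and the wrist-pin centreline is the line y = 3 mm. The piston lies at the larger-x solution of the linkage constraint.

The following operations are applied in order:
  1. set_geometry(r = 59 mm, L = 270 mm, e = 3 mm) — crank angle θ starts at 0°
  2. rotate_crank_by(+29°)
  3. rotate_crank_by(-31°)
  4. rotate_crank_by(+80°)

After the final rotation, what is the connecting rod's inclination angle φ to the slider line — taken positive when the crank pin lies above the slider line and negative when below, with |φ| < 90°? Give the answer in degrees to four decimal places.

11.6909

set_geometry: r = 59 mm, L = 270 mm, e = 3 mm; θ ← 0°
rotate_crank_by(+29°): θ ← 0° +29° = 29°
rotate_crank_by(-31°): θ ← 29° -31° = -2°
rotate_crank_by(+80°): θ ← -2° +80° = 78°
crank pin P = (r cos θ, r sin θ) = (12.266790, 57.710708)
h = r sin θ − e = 57.710708 − 3 = 54.710708
sin φ = h / L = 54.710708 / 270 = 0.20263225
φ = arcsin(0.20263225) = 11.690928°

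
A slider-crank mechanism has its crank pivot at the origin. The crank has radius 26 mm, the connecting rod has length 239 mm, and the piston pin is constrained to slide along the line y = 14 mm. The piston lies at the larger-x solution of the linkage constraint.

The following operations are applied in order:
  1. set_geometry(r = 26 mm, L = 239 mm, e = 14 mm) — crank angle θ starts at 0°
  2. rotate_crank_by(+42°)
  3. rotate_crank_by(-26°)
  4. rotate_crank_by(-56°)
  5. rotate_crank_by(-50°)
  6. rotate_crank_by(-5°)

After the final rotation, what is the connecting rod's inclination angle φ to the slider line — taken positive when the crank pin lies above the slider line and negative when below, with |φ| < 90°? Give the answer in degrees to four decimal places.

set_geometry: r = 26 mm, L = 239 mm, e = 14 mm; θ ← 0°
rotate_crank_by(+42°): θ ← 0° +42° = 42°
rotate_crank_by(-26°): θ ← 42° -26° = 16°
rotate_crank_by(-56°): θ ← 16° -56° = -40°
rotate_crank_by(-50°): θ ← -40° -50° = -90°
rotate_crank_by(-5°): θ ← -90° -5° = -95°
crank pin P = (r cos θ, r sin θ) = (-2.266049, -25.901062)
h = r sin θ − e = -25.901062 − 14 = -39.901062
sin φ = h / L = -39.901062 / 239 = -0.16695005
φ = arcsin(-0.16695005) = -9.610536°

-9.6105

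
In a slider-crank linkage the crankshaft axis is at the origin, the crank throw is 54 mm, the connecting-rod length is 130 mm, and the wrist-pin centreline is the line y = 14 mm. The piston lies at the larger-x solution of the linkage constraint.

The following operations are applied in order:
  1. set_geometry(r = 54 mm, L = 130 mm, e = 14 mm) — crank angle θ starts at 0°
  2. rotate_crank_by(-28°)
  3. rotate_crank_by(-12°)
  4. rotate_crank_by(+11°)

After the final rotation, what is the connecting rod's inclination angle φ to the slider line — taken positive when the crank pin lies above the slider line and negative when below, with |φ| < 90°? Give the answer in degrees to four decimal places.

set_geometry: r = 54 mm, L = 130 mm, e = 14 mm; θ ← 0°
rotate_crank_by(-28°): θ ← 0° -28° = -28°
rotate_crank_by(-12°): θ ← -28° -12° = -40°
rotate_crank_by(+11°): θ ← -40° +11° = -29°
crank pin P = (r cos θ, r sin θ) = (47.229464, -26.179719)
h = r sin θ − e = -26.179719 − 14 = -40.179719
sin φ = h / L = -40.179719 / 130 = -0.30907477
φ = arcsin(-0.30907477) = -18.003480°

-18.0035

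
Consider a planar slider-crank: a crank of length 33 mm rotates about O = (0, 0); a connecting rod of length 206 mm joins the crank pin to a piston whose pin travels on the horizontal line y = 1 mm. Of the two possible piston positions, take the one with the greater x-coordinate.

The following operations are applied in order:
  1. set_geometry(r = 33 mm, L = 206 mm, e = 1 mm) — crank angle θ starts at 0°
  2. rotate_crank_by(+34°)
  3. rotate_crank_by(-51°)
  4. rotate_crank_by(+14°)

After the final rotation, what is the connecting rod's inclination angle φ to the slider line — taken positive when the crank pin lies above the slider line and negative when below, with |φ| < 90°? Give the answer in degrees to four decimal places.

-0.7585

set_geometry: r = 33 mm, L = 206 mm, e = 1 mm; θ ← 0°
rotate_crank_by(+34°): θ ← 0° +34° = 34°
rotate_crank_by(-51°): θ ← 34° -51° = -17°
rotate_crank_by(+14°): θ ← -17° +14° = -3°
crank pin P = (r cos θ, r sin θ) = (32.954775, -1.727087)
h = r sin θ − e = -1.727087 − 1 = -2.727087
sin φ = h / L = -2.727087 / 206 = -0.01323828
φ = arcsin(-0.01323828) = -0.758520°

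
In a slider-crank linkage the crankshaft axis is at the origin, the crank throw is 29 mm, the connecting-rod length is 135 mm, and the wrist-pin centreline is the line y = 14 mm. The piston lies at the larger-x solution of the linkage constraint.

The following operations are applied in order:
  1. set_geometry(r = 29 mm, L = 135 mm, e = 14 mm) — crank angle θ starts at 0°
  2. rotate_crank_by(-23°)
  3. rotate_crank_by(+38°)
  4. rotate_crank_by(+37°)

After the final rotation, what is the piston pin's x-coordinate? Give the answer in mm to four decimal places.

set_geometry: r = 29 mm, L = 135 mm, e = 14 mm; θ ← 0°
rotate_crank_by(-23°): θ ← 0° -23° = -23°
rotate_crank_by(+38°): θ ← -23° +38° = 15°
rotate_crank_by(+37°): θ ← 15° +37° = 52°
crank pin P = (r cos θ, r sin θ) = (17.854183, 22.852312)
h = r sin θ − e = 22.852312 − 14 = 8.852312
x = r cos θ + √(L² − h²) = 17.854183 + √(18225.0 − 78.3634) = 17.854183 + 134.709452 = 152.563635

152.5636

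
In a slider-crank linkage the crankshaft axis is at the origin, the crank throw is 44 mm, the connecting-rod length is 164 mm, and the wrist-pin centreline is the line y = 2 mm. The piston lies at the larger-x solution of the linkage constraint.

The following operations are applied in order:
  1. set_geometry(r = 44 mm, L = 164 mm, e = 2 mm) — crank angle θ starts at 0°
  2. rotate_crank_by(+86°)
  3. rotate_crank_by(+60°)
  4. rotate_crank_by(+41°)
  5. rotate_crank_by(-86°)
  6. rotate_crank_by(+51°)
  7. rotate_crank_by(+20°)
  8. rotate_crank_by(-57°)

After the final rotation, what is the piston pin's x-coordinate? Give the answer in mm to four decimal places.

set_geometry: r = 44 mm, L = 164 mm, e = 2 mm; θ ← 0°
rotate_crank_by(+86°): θ ← 0° +86° = 86°
rotate_crank_by(+60°): θ ← 86° +60° = 146°
rotate_crank_by(+41°): θ ← 146° +41° = 187°
rotate_crank_by(-86°): θ ← 187° -86° = 101°
rotate_crank_by(+51°): θ ← 101° +51° = 152°
rotate_crank_by(+20°): θ ← 152° +20° = 172°
rotate_crank_by(-57°): θ ← 172° -57° = 115°
crank pin P = (r cos θ, r sin θ) = (-18.595204, 39.877543)
h = r sin θ − e = 39.877543 − 2 = 37.877543
x = r cos θ + √(L² − h²) = -18.595204 + √(26896.0 − 1434.7082) = -18.595204 + 159.565948 = 140.970744

140.9707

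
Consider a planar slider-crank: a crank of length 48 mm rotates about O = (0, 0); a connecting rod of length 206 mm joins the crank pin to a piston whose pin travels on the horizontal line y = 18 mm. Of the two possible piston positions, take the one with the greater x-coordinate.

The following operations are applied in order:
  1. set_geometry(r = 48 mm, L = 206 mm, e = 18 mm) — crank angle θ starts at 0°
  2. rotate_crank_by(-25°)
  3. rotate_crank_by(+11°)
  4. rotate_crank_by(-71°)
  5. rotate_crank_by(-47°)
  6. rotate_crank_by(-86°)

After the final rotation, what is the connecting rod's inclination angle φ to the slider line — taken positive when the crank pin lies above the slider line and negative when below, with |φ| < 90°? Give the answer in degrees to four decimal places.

3.2146

set_geometry: r = 48 mm, L = 206 mm, e = 18 mm; θ ← 0°
rotate_crank_by(-25°): θ ← 0° -25° = -25°
rotate_crank_by(+11°): θ ← -25° +11° = -14°
rotate_crank_by(-71°): θ ← -14° -71° = -85°
rotate_crank_by(-47°): θ ← -85° -47° = -132°
rotate_crank_by(-86°): θ ← -132° -86° = -218°
crank pin P = (r cos θ, r sin θ) = (-37.824516, 29.551751)
h = r sin θ − e = 29.551751 − 18 = 11.551751
sin φ = h / L = 11.551751 / 206 = 0.05607646
φ = arcsin(0.05607646) = 3.214631°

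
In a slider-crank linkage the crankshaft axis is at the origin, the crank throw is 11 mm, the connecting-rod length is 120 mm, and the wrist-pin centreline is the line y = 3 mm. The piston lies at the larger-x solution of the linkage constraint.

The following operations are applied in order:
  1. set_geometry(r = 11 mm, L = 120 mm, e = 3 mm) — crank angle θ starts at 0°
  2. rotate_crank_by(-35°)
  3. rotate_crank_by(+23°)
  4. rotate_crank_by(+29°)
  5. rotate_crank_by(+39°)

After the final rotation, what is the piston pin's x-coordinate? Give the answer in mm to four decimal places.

set_geometry: r = 11 mm, L = 120 mm, e = 3 mm; θ ← 0°
rotate_crank_by(-35°): θ ← 0° -35° = -35°
rotate_crank_by(+23°): θ ← -35° +23° = -12°
rotate_crank_by(+29°): θ ← -12° +29° = 17°
rotate_crank_by(+39°): θ ← 17° +39° = 56°
crank pin P = (r cos θ, r sin θ) = (6.151122, 9.119413)
h = r sin θ − e = 9.119413 − 3 = 6.119413
x = r cos θ + √(L² − h²) = 6.151122 + √(14400.0 − 37.4472) = 6.151122 + 119.843868 = 125.994990

125.9950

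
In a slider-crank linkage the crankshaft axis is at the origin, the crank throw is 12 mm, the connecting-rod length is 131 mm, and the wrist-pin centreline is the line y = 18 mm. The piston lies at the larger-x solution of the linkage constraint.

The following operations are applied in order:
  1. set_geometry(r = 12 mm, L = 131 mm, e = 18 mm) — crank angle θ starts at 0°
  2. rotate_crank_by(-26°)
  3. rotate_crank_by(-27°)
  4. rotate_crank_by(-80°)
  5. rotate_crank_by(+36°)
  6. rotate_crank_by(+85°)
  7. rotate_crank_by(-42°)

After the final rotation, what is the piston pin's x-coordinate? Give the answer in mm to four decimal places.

135.0896

set_geometry: r = 12 mm, L = 131 mm, e = 18 mm; θ ← 0°
rotate_crank_by(-26°): θ ← 0° -26° = -26°
rotate_crank_by(-27°): θ ← -26° -27° = -53°
rotate_crank_by(-80°): θ ← -53° -80° = -133°
rotate_crank_by(+36°): θ ← -133° +36° = -97°
rotate_crank_by(+85°): θ ← -97° +85° = -12°
rotate_crank_by(-42°): θ ← -12° -42° = -54°
crank pin P = (r cos θ, r sin θ) = (7.053423, -9.708204)
h = r sin θ − e = -9.708204 − 18 = -27.708204
x = r cos θ + √(L² − h²) = 7.053423 + √(17161.0 − 767.7446) = 7.053423 + 128.036149 = 135.089572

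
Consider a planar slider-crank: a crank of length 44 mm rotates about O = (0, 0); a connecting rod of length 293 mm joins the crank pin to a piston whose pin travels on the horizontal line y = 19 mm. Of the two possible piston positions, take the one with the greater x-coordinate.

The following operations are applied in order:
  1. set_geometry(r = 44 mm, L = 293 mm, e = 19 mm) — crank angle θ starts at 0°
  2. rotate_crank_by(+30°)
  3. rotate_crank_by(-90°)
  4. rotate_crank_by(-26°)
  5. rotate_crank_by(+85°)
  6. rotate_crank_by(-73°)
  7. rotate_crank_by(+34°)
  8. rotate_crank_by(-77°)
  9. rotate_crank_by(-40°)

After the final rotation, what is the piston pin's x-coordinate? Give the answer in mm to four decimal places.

250.2539

set_geometry: r = 44 mm, L = 293 mm, e = 19 mm; θ ← 0°
rotate_crank_by(+30°): θ ← 0° +30° = 30°
rotate_crank_by(-90°): θ ← 30° -90° = -60°
rotate_crank_by(-26°): θ ← -60° -26° = -86°
rotate_crank_by(+85°): θ ← -86° +85° = -1°
rotate_crank_by(-73°): θ ← -1° -73° = -74°
rotate_crank_by(+34°): θ ← -74° +34° = -40°
rotate_crank_by(-77°): θ ← -40° -77° = -117°
rotate_crank_by(-40°): θ ← -117° -40° = -157°
crank pin P = (r cos θ, r sin θ) = (-40.502214, -17.192170)
h = r sin θ − e = -17.192170 − 19 = -36.192170
x = r cos θ + √(L² − h²) = -40.502214 + √(85849.0 − 1309.8731) = -40.502214 + 290.756130 = 250.253916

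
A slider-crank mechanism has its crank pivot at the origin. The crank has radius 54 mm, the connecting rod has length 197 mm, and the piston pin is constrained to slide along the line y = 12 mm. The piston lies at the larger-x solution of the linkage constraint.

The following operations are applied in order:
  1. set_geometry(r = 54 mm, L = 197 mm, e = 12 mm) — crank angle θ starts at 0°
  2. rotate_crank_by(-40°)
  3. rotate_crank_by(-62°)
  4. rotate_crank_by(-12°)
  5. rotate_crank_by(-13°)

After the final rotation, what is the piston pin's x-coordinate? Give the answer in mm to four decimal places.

set_geometry: r = 54 mm, L = 197 mm, e = 12 mm; θ ← 0°
rotate_crank_by(-40°): θ ← 0° -40° = -40°
rotate_crank_by(-62°): θ ← -40° -62° = -102°
rotate_crank_by(-12°): θ ← -102° -12° = -114°
rotate_crank_by(-13°): θ ← -114° -13° = -127°
crank pin P = (r cos θ, r sin θ) = (-32.498011, -43.126318)
h = r sin θ − e = -43.126318 − 12 = -55.126318
x = r cos θ + √(L² − h²) = -32.498011 + √(38809.0 − 3038.9109) = -32.498011 + 189.129821 = 156.631810

156.6318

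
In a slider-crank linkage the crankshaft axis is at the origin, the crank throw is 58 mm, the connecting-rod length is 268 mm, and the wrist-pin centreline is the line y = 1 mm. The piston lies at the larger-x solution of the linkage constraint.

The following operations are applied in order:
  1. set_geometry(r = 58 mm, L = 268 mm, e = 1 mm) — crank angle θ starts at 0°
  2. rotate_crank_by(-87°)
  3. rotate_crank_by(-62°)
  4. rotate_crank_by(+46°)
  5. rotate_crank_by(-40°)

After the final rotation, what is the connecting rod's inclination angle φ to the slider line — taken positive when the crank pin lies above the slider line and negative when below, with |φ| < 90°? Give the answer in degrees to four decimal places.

set_geometry: r = 58 mm, L = 268 mm, e = 1 mm; θ ← 0°
rotate_crank_by(-87°): θ ← 0° -87° = -87°
rotate_crank_by(-62°): θ ← -87° -62° = -149°
rotate_crank_by(+46°): θ ← -149° +46° = -103°
rotate_crank_by(-40°): θ ← -103° -40° = -143°
crank pin P = (r cos θ, r sin θ) = (-46.320860, -34.905271)
h = r sin θ − e = -34.905271 − 1 = -35.905271
sin φ = h / L = -35.905271 / 268 = -0.13397489
φ = arcsin(-0.13397489) = -7.699347°

-7.6993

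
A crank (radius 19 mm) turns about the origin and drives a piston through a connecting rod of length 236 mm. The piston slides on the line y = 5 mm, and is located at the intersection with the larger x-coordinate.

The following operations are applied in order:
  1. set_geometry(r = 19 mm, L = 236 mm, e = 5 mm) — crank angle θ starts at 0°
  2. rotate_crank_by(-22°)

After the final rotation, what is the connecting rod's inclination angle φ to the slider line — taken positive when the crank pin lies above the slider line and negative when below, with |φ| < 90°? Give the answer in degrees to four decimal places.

set_geometry: r = 19 mm, L = 236 mm, e = 5 mm; θ ← 0°
rotate_crank_by(-22°): θ ← 0° -22° = -22°
crank pin P = (r cos θ, r sin θ) = (17.616493, -7.117525)
h = r sin θ − e = -7.117525 − 5 = -12.117525
sin φ = h / L = -12.117525 / 236 = -0.05134545
φ = arcsin(-0.05134545) = -2.943172°

-2.9432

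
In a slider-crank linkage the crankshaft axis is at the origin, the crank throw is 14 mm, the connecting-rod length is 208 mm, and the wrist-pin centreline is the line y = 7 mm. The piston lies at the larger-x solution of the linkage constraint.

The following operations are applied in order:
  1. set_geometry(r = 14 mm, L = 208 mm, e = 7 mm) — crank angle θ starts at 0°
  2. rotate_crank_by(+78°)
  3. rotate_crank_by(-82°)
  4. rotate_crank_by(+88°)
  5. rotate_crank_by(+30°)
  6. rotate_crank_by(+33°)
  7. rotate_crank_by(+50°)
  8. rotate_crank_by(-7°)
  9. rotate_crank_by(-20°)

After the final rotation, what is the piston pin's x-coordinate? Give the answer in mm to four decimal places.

set_geometry: r = 14 mm, L = 208 mm, e = 7 mm; θ ← 0°
rotate_crank_by(+78°): θ ← 0° +78° = 78°
rotate_crank_by(-82°): θ ← 78° -82° = -4°
rotate_crank_by(+88°): θ ← -4° +88° = 84°
rotate_crank_by(+30°): θ ← 84° +30° = 114°
rotate_crank_by(+33°): θ ← 114° +33° = 147°
rotate_crank_by(+50°): θ ← 147° +50° = 197°
rotate_crank_by(-7°): θ ← 197° -7° = 190°
rotate_crank_by(-20°): θ ← 190° -20° = 170°
crank pin P = (r cos θ, r sin θ) = (-13.787309, 2.431074)
h = r sin θ − e = 2.431074 − 7 = -4.568926
x = r cos θ + √(L² − h²) = -13.787309 + √(43264.0 − 20.8751) = -13.787309 + 207.949813 = 194.162505

194.1625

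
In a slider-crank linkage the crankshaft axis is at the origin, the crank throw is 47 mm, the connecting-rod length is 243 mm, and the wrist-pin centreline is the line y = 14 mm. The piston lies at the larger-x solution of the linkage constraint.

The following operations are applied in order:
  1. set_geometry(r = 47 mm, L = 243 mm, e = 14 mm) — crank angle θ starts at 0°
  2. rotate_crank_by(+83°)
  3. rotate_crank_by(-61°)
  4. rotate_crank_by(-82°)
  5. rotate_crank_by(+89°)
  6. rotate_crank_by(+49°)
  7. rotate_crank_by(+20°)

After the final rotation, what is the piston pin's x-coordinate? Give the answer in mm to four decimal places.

234.2700

set_geometry: r = 47 mm, L = 243 mm, e = 14 mm; θ ← 0°
rotate_crank_by(+83°): θ ← 0° +83° = 83°
rotate_crank_by(-61°): θ ← 83° -61° = 22°
rotate_crank_by(-82°): θ ← 22° -82° = -60°
rotate_crank_by(+89°): θ ← -60° +89° = 29°
rotate_crank_by(+49°): θ ← 29° +49° = 78°
rotate_crank_by(+20°): θ ← 78° +20° = 98°
crank pin P = (r cos θ, r sin θ) = (-6.541136, 46.542599)
h = r sin θ − e = 46.542599 − 14 = 32.542599
x = r cos θ + √(L² − h²) = -6.541136 + √(59049.0 − 1059.0208) = -6.541136 + 240.811086 = 234.269950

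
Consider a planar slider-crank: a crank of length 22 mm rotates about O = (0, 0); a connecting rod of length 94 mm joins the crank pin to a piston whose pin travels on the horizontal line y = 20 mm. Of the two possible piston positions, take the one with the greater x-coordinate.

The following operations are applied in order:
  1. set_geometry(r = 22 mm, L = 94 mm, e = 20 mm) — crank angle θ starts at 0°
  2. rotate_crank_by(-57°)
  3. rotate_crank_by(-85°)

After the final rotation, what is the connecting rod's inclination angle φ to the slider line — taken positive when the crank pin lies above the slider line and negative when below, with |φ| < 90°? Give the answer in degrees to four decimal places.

-20.9073

set_geometry: r = 22 mm, L = 94 mm, e = 20 mm; θ ← 0°
rotate_crank_by(-57°): θ ← 0° -57° = -57°
rotate_crank_by(-85°): θ ← -57° -85° = -142°
crank pin P = (r cos θ, r sin θ) = (-17.336237, -13.544552)
h = r sin θ − e = -13.544552 − 20 = -33.544552
sin φ = h / L = -33.544552 / 94 = -0.35685694
φ = arcsin(-0.35685694) = -20.907295°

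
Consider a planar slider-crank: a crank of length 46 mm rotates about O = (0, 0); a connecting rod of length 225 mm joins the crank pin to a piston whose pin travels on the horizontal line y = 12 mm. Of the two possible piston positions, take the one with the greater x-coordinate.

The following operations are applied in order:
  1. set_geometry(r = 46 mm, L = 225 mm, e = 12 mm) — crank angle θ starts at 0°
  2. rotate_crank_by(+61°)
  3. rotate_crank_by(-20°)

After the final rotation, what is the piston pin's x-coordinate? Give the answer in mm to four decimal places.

set_geometry: r = 46 mm, L = 225 mm, e = 12 mm; θ ← 0°
rotate_crank_by(+61°): θ ← 0° +61° = 61°
rotate_crank_by(-20°): θ ← 61° -20° = 41°
crank pin P = (r cos θ, r sin θ) = (34.716641, 30.178715)
h = r sin θ − e = 30.178715 − 12 = 18.178715
x = r cos θ + √(L² − h²) = 34.716641 + √(50625.0 − 330.4657) = 34.716641 + 224.264429 = 258.981070

258.9811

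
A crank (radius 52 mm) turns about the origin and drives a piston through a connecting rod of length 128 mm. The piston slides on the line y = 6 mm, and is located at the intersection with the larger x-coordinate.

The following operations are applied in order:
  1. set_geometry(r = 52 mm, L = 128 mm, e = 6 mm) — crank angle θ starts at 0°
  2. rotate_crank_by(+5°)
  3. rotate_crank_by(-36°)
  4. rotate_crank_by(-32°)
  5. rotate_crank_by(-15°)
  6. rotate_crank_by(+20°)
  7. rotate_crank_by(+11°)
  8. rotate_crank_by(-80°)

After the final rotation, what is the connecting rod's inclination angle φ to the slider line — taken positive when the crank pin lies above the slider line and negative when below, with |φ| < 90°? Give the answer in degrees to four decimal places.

-21.7971

set_geometry: r = 52 mm, L = 128 mm, e = 6 mm; θ ← 0°
rotate_crank_by(+5°): θ ← 0° +5° = 5°
rotate_crank_by(-36°): θ ← 5° -36° = -31°
rotate_crank_by(-32°): θ ← -31° -32° = -63°
rotate_crank_by(-15°): θ ← -63° -15° = -78°
rotate_crank_by(+20°): θ ← -78° +20° = -58°
rotate_crank_by(+11°): θ ← -58° +11° = -47°
rotate_crank_by(-80°): θ ← -47° -80° = -127°
crank pin P = (r cos θ, r sin θ) = (-31.294381, -41.529047)
h = r sin θ − e = -41.529047 − 6 = -47.529047
sin φ = h / L = -47.529047 / 128 = -0.37132068
φ = arcsin(-0.37132068) = -21.797090°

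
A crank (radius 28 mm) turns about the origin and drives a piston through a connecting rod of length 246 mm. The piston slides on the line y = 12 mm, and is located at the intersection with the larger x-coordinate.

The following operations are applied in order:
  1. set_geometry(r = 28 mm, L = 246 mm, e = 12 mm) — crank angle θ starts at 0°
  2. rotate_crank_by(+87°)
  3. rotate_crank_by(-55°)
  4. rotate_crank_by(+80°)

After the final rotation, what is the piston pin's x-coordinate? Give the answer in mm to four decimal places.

235.1145

set_geometry: r = 28 mm, L = 246 mm, e = 12 mm; θ ← 0°
rotate_crank_by(+87°): θ ← 0° +87° = 87°
rotate_crank_by(-55°): θ ← 87° -55° = 32°
rotate_crank_by(+80°): θ ← 32° +80° = 112°
crank pin P = (r cos θ, r sin θ) = (-10.488985, 25.961148)
h = r sin θ − e = 25.961148 − 12 = 13.961148
x = r cos θ + √(L² − h²) = -10.488985 + √(60516.0 − 194.9137) = -10.488985 + 245.603515 = 235.114530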